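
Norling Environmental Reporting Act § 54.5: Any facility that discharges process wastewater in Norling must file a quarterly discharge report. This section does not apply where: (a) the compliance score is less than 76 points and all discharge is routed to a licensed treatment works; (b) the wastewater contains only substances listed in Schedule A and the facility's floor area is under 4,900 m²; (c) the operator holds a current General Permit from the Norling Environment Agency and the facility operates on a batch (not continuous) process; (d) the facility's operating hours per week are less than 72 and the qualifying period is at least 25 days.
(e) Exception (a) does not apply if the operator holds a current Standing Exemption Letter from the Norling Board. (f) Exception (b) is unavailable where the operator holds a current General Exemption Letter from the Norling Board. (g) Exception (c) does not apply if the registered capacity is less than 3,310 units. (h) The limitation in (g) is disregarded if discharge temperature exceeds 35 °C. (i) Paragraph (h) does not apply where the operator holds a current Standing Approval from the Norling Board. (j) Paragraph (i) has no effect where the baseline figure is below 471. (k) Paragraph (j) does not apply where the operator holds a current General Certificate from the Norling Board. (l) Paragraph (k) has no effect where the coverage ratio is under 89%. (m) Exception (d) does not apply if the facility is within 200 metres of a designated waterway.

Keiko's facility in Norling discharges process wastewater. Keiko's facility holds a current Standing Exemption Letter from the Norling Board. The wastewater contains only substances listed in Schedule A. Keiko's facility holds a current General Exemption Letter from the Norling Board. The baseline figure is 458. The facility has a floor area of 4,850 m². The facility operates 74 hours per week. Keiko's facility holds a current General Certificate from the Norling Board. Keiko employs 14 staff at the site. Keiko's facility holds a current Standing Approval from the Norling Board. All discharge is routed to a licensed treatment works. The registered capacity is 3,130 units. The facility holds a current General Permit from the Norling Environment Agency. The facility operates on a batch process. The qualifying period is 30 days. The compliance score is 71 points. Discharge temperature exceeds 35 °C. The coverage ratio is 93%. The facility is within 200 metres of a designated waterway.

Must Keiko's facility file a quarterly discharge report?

Yes — Keiko's facility must file a quarterly discharge report.

Exception (a) is satisfied on its face — the compliance score is 71 points, less than the 76 points limit; discharge is routed to a licensed treatment works. However, paragraph (e) must be considered: (e) applies — a current Standing Exemption Letter is held. So (a) is unavailable.
All of (b)'s requirements are met (the wastewater is Schedule-A-only; the facility's floor area is 4,850 m², under the 4,900 m² limit). But applying paragraph (f): (f) operates against (b): a current General Exemption Letter is held. So (b) is unavailable.
Exception (c)'s conditions are all satisfied: a current General Permit is held; the facility operates on a batch process. But: (g) operates — the registered capacity is 3,130 units, less than the 3,310 units limit. (h) is engaged (discharge temperature exceeds 35 °C), but is set aside by (i): (i) operates against (h): a current Standing Approval is held. (j) would limit (i) — the baseline figure is 458, below the 471 limit — but (k) sets (j) aside: (k) is engaged — a current General Certificate is held. (l), which would lift (k), is not triggered — the coverage ratio is 93%, not under 89%. Exception (c) does not apply.
Exception (d) does not apply: the facility's operating hours per week are 74, not less than 72.
No exception applies. The general rule governs.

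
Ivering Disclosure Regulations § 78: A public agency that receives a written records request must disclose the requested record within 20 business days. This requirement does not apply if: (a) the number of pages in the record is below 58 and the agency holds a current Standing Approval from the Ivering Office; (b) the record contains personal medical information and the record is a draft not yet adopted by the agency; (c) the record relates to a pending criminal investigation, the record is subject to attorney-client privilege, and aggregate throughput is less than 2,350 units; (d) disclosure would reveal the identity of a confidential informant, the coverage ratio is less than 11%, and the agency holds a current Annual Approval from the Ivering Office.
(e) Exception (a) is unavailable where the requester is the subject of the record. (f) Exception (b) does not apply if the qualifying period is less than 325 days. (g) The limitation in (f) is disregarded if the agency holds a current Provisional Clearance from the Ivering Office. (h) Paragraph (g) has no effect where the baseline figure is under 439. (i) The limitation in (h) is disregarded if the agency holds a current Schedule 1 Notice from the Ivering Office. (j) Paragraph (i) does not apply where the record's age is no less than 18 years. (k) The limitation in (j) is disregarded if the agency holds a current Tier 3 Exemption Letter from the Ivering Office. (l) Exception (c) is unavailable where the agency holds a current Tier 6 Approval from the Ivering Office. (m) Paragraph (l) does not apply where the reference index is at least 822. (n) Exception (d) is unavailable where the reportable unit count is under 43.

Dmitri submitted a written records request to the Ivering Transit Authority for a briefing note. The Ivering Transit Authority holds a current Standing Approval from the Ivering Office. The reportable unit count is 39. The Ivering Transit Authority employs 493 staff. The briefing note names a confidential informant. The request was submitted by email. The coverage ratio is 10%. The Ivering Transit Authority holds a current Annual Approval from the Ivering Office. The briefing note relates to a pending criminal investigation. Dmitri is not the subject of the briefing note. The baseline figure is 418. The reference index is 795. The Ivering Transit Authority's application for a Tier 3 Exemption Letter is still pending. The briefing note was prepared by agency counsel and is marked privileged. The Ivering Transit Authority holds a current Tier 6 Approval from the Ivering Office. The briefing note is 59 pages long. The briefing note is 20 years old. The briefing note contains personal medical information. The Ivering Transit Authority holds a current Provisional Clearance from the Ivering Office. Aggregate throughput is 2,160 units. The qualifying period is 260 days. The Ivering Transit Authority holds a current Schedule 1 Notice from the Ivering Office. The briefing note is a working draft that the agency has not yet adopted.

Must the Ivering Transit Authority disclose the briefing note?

Yes — the Ivering Transit Authority must disclose the briefing note.

Exception (a) fails — the number of pages in the record is 59, not below 58.
All of (b)'s requirements are met (the briefing note contains personal medical information; the briefing note is an unadopted draft). But applying paragraphs (f)–(k): (f) is engaged — the qualifying period is 260 days, less than the 325 days limit. (g) would limit (f) — a current Provisional Clearance is held — but (h) sets (g) aside: (h) operates against (g): the baseline figure is 418, under the 439 limit. (i) would limit (h) — a current Schedule 1 Notice is held — but (j) sets (i) aside: (j) is triggered — the record's age is 20 years, meeting the 18 years threshold. (k) is not engaged (the Tier 3 Exemption Letter is not current), so (j) stands. (b) is therefore removed.
Exception (c)'s conditions are all satisfied: the briefing note relates to a pending investigation; the briefing note is privileged; aggregate throughput is 2,160 units, less than the 2,350 units limit. However, paragraphs (l)–(m) must be considered: (l) operates — a current Tier 6 Approval is held. (m), which would lift (l), does not operate here — the reference index is 795, short of 822. (c) is therefore removed.
Exception (d) is satisfied on its face — the briefing note names a confidential informant; the coverage ratio is 10%, less than the 11% limit; a current Annual Approval is held. Turning to paragraph (n): (n) applies — the reportable unit count is 39, under the 43 limit. So (d) is unavailable.
No exception is made out. the Ivering Transit Authority falls within the general rule.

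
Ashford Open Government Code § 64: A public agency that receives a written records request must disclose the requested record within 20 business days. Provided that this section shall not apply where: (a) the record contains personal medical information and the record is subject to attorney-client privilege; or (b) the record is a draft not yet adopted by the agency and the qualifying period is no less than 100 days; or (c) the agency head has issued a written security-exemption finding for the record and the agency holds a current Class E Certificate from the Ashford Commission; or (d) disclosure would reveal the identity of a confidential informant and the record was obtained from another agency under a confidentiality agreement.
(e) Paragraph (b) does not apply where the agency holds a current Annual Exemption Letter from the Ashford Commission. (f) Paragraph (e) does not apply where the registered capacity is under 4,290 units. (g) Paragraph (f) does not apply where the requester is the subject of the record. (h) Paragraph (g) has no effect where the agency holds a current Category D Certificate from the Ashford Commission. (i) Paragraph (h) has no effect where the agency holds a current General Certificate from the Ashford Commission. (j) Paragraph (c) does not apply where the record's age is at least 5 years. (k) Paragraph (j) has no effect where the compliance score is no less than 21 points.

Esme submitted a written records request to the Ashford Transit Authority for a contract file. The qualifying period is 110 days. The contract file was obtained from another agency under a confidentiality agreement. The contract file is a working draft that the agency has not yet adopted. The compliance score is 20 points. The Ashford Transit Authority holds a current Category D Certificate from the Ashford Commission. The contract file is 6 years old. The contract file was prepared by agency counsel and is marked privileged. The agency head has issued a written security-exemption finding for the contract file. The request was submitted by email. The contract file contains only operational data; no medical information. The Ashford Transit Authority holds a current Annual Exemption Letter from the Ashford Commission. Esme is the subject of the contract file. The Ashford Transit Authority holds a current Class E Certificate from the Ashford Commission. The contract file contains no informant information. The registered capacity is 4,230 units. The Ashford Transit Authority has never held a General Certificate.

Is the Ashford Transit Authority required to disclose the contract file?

Exception (a) fails — the contract file contains only operational data.
Exception (b): the contract file is an unadopted draft; the qualifying period is 110 days, meeting the 100 days threshold — every condition holds. Considering the limiting provisions: (e) would limit (b) — a current Annual Exemption Letter is held — but (f) sets (e) aside: (f) operates — the registered capacity is 4,230 units, under the 4,290 units limit. (g) would limit (f) — Esme is the subject of the contract file — but (h) sets (g) aside: (h) applies — a current Category D Certificate is held. (i), which would lift (h), is not engaged — the General Certificate is not current. So (b) applies.
Exception (c): a written security-exemption finding has been issued; a current Class E Certificate is held — every condition holds. Turning to paragraphs (j)–(k): (j) operates against (c): the record's age is 6 years, meeting the 5 years threshold. (k), which would lift (j), does not operate here — the compliance score is 20 points, short of 21 points. So (c) is unavailable.
Exception (d) requires that disclosure would reveal the identity of a confidential informant; but the contract file contains no informant information, so (d) is unavailable.

No — exception (b) applies; the Ashford Transit Authority is not required to disclose the contract file.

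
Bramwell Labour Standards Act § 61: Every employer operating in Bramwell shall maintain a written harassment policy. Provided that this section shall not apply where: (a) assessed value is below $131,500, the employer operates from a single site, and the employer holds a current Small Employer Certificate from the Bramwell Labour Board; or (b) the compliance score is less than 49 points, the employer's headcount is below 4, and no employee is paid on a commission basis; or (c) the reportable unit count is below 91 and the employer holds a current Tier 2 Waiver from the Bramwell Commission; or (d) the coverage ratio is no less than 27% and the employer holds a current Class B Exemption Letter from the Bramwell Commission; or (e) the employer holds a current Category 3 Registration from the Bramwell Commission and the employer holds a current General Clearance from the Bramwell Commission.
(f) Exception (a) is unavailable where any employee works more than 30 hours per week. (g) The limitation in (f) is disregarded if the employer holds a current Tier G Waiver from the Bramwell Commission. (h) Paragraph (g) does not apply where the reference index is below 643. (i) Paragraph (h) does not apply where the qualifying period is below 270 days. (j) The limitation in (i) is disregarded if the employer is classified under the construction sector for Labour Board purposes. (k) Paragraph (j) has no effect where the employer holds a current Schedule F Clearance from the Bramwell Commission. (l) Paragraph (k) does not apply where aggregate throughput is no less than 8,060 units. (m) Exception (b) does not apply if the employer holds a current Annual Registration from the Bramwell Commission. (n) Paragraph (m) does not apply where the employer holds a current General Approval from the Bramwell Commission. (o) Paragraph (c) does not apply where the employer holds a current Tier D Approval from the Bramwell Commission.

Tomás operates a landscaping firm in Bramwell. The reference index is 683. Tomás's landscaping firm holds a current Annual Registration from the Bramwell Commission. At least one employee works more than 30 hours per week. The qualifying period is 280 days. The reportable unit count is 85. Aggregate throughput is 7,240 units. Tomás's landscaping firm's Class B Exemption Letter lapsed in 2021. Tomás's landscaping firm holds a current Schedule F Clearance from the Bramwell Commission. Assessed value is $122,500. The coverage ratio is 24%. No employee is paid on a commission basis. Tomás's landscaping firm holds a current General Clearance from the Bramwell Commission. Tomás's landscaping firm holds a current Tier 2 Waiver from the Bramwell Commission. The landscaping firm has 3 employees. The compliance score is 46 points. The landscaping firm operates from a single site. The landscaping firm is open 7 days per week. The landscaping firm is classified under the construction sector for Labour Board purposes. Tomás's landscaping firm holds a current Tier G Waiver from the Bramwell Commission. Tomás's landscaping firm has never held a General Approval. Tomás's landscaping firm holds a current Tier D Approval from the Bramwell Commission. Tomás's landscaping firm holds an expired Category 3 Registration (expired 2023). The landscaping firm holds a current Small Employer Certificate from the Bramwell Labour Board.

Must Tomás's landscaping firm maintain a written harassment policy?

No — exception (a) applies; Tomás's landscaping firm is not required to maintain a written harassment policy.

Exception (a) is satisfied on its face — assessed value is $122,500, below the $131,500 limit; the employer operates from a single site; a current Small Employer Certificate is held. Considering the limiting provisions: (f) would limit (a) — at least one employee exceeds 30 hours/week — but (g) sets (f) aside: (g) operates — a current Tier G Waiver is held. (h), which would lift (g), is inapplicable — the reference index is 683, not below 643. So (a) applies.
All of (b)'s requirements are met (the compliance score is 46 points, less than the 49 points limit; the employer's headcount is 3, below the 4 limit; no employee is paid on commission). But: (m) operates — a current Annual Registration is held. (n) is not triggered (no current General Approval is held), so (m) stands. Exception (b) does not apply.
All of (c)'s requirements are met (the reportable unit count is 85, below the 91 limit; a current Tier 2 Waiver is held). But applying paragraph (o): (o) operates against (c): a current Tier D Approval is held. Exception (c) does not apply.
Exception (d) fails — the coverage ratio is 24%, short of 27%.
Exception (e) fails — the Category 3 Registration is not current.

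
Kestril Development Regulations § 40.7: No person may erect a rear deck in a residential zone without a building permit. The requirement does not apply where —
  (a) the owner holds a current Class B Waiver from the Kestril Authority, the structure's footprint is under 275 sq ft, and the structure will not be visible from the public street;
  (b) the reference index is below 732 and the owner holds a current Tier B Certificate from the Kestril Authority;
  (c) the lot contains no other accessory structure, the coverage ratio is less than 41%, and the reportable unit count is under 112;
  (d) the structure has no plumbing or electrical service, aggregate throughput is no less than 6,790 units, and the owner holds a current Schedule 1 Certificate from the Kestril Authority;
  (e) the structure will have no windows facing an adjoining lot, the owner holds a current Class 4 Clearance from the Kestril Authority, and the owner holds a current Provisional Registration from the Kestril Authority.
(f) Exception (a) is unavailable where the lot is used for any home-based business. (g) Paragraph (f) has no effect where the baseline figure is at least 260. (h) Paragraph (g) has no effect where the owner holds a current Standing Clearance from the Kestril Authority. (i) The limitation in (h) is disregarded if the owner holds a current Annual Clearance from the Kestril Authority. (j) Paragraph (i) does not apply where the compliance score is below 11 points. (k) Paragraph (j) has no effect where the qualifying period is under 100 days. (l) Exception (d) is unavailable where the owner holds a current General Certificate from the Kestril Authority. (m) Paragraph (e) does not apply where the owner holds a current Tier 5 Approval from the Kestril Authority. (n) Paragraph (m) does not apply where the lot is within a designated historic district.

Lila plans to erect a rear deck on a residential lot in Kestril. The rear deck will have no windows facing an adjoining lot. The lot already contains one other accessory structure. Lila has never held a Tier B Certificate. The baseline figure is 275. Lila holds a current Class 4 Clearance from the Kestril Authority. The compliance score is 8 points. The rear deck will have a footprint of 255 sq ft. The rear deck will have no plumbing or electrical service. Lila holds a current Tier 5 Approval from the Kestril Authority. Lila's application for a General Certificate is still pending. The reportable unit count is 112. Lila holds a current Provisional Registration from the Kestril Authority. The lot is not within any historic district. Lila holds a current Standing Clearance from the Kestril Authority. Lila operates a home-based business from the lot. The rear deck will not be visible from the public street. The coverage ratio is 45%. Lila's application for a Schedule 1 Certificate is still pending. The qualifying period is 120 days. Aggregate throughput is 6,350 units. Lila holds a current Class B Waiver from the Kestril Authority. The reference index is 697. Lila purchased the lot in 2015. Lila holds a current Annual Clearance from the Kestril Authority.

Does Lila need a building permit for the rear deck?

Yes — Lila must obtain a building permit.

Exception (a): a current Class B Waiver is held; the structure's footprint is 255 sq ft, under the 275 sq ft limit; the structure will not be visible from the street — every condition holds. But applying paragraphs (f)–(k): (f) operates against (a): a home-based business operates on the lot. (g) would limit (f) — the baseline figure is 275, meeting the 260 threshold — but (h) sets (g) aside: (h) applies — a current Standing Clearance is held. (i) would limit (h) — a current Annual Clearance is held — but (j) sets (i) aside: (j) operates against (i): the compliance score is 8 points, below the 11 points limit. (k) does not operate here (the qualifying period is 120 days, not under 100 days), so (j) stands. Exception (a) does not apply.
Exception (b) does not apply: there is no Tier B Certificate in force.
Exception (c) requires that the lot contains no other accessory structure; but the lot already has another accessory structure, so (c) is unavailable.
Exception (d) fails — aggregate throughput is 6,350 units, short of 6,790 units.
Exception (e) is satisfied on its face — no windows face an adjoining lot; a current Class 4 Clearance is held; a current Provisional Registration is held. But applying paragraphs (m)–(n): (m) is engaged — a current Tier 5 Approval is held. (n), which would lift (m), does not operate here — the lot is not in a historic district. Exception (e) does not apply.
No exception is made out. Lila falls within the general rule.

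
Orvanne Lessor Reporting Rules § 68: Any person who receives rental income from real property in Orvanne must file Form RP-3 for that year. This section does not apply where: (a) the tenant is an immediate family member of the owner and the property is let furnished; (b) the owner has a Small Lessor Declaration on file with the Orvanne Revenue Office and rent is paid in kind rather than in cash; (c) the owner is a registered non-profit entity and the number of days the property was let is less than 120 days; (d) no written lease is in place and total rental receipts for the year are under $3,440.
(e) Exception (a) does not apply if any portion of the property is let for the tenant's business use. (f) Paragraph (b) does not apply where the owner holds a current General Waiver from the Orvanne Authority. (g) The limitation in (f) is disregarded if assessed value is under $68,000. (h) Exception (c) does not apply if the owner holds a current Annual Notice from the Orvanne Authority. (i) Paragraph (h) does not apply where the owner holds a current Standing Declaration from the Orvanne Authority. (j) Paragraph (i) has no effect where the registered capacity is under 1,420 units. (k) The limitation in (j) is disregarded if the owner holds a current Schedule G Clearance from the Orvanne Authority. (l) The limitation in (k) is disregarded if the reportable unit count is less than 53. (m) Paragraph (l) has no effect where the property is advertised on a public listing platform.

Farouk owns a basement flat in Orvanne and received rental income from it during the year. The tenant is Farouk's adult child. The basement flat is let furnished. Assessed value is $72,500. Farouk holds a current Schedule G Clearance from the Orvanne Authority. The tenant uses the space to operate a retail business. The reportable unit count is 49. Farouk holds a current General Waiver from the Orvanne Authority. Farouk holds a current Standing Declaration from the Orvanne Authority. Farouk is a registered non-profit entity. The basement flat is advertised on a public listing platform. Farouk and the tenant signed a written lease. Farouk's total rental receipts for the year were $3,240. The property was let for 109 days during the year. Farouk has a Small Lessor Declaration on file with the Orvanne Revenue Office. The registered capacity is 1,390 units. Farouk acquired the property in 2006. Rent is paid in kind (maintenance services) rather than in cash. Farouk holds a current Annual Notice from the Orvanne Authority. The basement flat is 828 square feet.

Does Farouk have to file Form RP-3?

Exception (a) is satisfied on its face — the tenant is an immediate family member; the property is let furnished. But applying paragraph (e): (e) is engaged — the space is let for business use. (a) is therefore removed.
All of (b)'s requirements are met (a Small Lessor Declaration is on file; rent is paid in kind). But: (f) operates against (b): a current General Waiver is held. (g) is inapplicable (assessed value is $72,500, not under $68,000), so (f) stands. So (b) is unavailable.
All of (c)'s requirements are met (Farouk is a registered non-profit; the number of days the property was let is 109 days, less than the 120 days limit). Applying paragraphs (h)–(m): (h) would limit (c) — a current Annual Notice is held — but (i) sets (h) aside: (i) is triggered — a current Standing Declaration is held. (j) is engaged (the registered capacity is 1,390 units, under the 1,420 units limit), but is set aside by (k): (k) is engaged — a current Schedule G Clearance is held. (l) would limit (k) — the reportable unit count is 49, less than the 53 limit — but (m) sets (l) aside: (m) operates — the property is publicly advertised. So (c) applies.
Exception (d) requires that no written lease is in place; but a written lease is in place, so (d) is unavailable.

No — exception (c) applies; Farouk is not required to file Form RP-3.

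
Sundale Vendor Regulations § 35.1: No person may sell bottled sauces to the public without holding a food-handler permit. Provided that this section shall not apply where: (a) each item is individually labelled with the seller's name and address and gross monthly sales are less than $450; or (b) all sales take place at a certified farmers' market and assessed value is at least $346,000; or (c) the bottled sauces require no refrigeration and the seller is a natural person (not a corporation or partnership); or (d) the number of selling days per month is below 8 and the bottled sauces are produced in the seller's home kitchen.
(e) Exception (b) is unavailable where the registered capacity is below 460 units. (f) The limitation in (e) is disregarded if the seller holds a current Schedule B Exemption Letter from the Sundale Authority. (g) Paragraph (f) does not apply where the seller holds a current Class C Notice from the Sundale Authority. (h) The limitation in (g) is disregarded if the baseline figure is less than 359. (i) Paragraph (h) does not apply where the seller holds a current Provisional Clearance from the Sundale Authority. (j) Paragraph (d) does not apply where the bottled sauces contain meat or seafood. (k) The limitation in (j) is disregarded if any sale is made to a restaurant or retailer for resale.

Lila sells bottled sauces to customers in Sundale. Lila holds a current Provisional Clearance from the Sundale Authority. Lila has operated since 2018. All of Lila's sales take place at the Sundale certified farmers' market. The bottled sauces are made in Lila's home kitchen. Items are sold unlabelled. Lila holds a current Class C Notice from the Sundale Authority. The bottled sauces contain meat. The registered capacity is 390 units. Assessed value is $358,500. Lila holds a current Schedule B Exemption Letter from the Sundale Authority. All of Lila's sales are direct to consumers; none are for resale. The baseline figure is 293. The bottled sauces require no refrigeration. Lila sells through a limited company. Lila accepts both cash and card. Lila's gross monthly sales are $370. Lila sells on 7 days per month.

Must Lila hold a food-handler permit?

Yes — Lila must hold a food-handler permit.

Exception (a) does not apply: items are sold unlabelled.
Exception (b): all sales are at a certified farmers' market; assessed value is $358,500, meeting the $346,000 threshold — every condition holds. But: (e) operates against (b): the registered capacity is 390 units, below the 460 units limit. (f) would limit (e) — a current Schedule B Exemption Letter is held — but (g) sets (f) aside: (g) operates against (f): a current Class C Notice is held. (h) operates (the baseline figure is 293, less than the 359 limit), but yields to (i): (i) is triggered — a current Provisional Clearance is held. Exception (b) does not apply.
Exception (c) does not apply: the seller operates through a limited company.
Exception (d)'s conditions are all satisfied: the number of selling days per month is 7, below the 8 limit; the bottled sauces are home-kitchen produced. However, paragraphs (j)–(k) must be considered: (j) operates against (d): the bottled sauces contain meat. (k), which would lift (j), is inapplicable — no sales are for resale. So (d) is unavailable.
Every exception is unavailable, so the rule governs.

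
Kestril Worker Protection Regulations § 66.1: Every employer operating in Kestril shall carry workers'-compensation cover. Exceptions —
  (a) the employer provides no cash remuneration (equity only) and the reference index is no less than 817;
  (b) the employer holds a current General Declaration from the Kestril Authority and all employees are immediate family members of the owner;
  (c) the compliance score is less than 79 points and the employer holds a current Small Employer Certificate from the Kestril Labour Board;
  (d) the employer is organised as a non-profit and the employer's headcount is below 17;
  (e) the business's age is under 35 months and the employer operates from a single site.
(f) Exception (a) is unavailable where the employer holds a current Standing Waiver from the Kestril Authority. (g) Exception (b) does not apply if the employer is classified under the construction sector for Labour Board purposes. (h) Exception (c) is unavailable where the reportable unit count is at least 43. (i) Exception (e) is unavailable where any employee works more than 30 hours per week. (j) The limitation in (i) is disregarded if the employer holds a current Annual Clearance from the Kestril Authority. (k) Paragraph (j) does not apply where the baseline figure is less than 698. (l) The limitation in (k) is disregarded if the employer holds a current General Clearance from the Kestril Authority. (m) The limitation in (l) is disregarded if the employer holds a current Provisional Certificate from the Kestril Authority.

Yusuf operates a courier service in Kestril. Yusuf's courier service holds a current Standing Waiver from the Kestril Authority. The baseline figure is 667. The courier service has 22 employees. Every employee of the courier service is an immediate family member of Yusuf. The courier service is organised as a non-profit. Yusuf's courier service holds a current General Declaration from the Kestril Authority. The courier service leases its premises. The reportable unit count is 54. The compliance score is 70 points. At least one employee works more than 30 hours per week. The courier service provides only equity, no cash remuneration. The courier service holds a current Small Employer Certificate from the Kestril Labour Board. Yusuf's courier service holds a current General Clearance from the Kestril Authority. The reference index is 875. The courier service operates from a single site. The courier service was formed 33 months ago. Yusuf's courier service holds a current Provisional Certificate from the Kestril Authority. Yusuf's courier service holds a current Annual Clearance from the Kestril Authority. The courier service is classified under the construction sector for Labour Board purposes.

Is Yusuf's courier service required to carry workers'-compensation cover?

Yes — Yusuf's courier service must carry workers'-compensation cover.

All of (a)'s requirements are met (remuneration is equity-only; the reference index is 875, meeting the 817 threshold). But applying paragraph (f): (f) is engaged — a current Standing Waiver is held. So (a) is unavailable.
Exception (b): a current General Declaration is held; every employee is an immediate family member — every condition holds. But applying paragraph (g): (g) operates against (b): the courier service is classified under the construction sector. Exception (b) does not apply.
Exception (c) is satisfied on its face — the compliance score is 70 points, less than the 79 points limit; a current Small Employer Certificate is held. Turning to paragraph (h): (h) operates against (c): the reportable unit count is 54, meeting the 43 threshold. So (c) is unavailable.
Exception (d) does not apply: the employer's headcount is 22, not below 17.
Exception (e) is satisfied on its face — the business's age is 33 months, under the 35 months limit; the employer operates from a single site. But: (i) operates — at least one employee exceeds 30 hours/week. (j) is engaged (a current Annual Clearance is held), but yields to (k): (k) operates — the baseline figure is 667, less than the 698 limit. (l) operates (a current General Clearance is held), but is itself disapplied by (m): (m) operates — a current Provisional Certificate is held. So (e) is unavailable.
None of the exceptions is available; § 66.1 applies in full.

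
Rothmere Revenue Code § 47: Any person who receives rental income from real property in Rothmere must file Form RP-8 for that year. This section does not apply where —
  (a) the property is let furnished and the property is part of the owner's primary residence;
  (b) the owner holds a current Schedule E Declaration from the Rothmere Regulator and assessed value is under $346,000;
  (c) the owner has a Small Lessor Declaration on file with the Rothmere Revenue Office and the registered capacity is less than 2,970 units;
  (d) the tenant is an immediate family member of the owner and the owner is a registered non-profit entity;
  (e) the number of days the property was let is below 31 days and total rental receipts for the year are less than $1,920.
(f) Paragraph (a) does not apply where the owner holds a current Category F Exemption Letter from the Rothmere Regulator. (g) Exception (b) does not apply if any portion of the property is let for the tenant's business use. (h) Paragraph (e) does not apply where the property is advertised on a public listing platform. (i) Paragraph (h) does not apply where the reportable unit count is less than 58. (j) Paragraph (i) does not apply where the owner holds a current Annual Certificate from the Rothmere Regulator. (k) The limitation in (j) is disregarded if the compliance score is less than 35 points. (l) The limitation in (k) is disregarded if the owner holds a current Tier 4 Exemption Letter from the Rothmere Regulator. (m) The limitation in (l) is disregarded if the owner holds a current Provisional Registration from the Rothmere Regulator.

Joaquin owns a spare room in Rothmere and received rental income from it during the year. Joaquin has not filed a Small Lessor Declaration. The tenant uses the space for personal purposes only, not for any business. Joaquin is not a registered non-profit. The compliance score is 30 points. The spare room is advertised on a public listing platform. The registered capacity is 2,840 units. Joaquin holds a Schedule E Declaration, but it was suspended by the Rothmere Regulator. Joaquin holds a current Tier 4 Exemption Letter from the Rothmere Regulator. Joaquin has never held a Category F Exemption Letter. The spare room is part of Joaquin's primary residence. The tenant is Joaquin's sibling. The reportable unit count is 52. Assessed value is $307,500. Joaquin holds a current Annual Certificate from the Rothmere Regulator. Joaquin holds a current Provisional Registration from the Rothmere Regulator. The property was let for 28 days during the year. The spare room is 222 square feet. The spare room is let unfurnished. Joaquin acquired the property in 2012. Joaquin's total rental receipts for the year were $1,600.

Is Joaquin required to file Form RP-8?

Exception (a) fails — the property is let unfurnished.
Exception (b) fails — there is no Schedule E Declaration in force.
Exception (c) fails — no Small Lessor Declaration is on file.
Exception (d) fails — Joaquin is not a registered non-profit.
Exception (e)'s conditions are all satisfied: the number of days the property was let is 28 days, below the 31 days limit; total rental receipts for the year are $1,600, less than the $1,920 limit. Under paragraphs (h)–(m): (h) applies (the property is publicly advertised), but is set aside by (i): (i) operates against (h): the reportable unit count is 52, less than the 58 limit. (j) would limit (i) — a current Annual Certificate is held — but (k) sets (j) aside: (k) applies — the compliance score is 30 points, less than the 35 points limit. (l) is triggered (a current Tier 4 Exemption Letter is held), but is overridden by (m): (m) operates against (l): a current Provisional Registration is held. Exception (e) stands.

No — exception (e) applies; Joaquin is not required to file Form RP-8.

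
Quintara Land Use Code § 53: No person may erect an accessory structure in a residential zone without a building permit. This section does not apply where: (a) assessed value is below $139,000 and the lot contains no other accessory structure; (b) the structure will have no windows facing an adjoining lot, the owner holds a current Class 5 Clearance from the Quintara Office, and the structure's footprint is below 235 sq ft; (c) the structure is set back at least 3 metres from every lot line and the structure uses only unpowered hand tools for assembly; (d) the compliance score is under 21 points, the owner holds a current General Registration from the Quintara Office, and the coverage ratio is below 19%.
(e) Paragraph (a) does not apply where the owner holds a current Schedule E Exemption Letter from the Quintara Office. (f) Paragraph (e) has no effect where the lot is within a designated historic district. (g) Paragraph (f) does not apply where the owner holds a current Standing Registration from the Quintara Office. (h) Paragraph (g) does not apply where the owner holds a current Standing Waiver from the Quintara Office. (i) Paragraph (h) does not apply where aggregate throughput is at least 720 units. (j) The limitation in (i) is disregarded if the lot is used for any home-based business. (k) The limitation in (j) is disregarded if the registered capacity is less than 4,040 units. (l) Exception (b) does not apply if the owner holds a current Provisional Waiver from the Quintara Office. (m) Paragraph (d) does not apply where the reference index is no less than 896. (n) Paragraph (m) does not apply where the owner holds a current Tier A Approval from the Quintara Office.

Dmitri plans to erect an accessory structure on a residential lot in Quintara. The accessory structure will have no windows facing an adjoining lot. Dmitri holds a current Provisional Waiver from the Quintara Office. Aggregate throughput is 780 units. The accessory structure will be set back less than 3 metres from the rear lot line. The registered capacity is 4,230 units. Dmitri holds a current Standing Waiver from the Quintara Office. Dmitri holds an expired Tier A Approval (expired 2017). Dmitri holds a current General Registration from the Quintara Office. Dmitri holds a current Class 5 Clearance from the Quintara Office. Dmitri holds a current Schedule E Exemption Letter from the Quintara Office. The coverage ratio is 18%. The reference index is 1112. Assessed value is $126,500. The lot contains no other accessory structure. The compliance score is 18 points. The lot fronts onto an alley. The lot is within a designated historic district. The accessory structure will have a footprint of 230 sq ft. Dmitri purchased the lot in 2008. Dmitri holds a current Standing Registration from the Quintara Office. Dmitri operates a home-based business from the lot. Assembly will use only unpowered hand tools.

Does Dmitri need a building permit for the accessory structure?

No — exception (a) applies; Dmitri does not need a building permit.

Exception (a)'s conditions are all satisfied: assessed value is $126,500, below the $139,000 limit; the lot has no other accessory structure. Applying paragraphs (e)–(k): (e) is engaged (a current Schedule E Exemption Letter is held), but yields to (f): (f) operates against (e): the lot is in a historic district. (g) applies (a current Standing Registration is held), but is displaced by (h): (h) is triggered — a current Standing Waiver is held. (i) would limit (h) — aggregate throughput is 780 units, meeting the 720 units threshold — but (j) sets (i) aside: (j) applies — a home-based business operates on the lot. (k) is not engaged (the registered capacity is 4,230 units, not less than 4,040 units), so (j) stands. Exception (a) stands.
All of (b)'s requirements are met (no windows face an adjoining lot; a current Class 5 Clearance is held; the structure's footprint is 230 sq ft, below the 235 sq ft limit). However, paragraph (l) must be considered: (l) operates against (b): a current Provisional Waiver is held. Exception (b) does not apply.
Exception (c) requires that the structure is set back at least 3 metres from every lot line; but the rear setback is under 3 m, so (c) is unavailable.
Exception (d) is satisfied on its face — the compliance score is 18 points, under the 21 points limit; a current General Registration is held; the coverage ratio is 18%, below the 19% limit. But applying paragraphs (m)–(n): (m) operates against (d): the reference index is 1,112, meeting the 896 threshold. (n) is not triggered (there is no Tier A Approval in force), so (m) stands. (d) is therefore removed.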